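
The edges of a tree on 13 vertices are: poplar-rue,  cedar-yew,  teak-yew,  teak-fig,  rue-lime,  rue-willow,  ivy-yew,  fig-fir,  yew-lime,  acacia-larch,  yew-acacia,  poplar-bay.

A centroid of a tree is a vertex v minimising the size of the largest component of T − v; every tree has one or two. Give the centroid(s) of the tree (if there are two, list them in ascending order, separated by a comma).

Removing yew splits the tree into components of sizes 5, 3, 2, 1, 1; the largest is 5 ≤ ⌊13/2⌋ = 6.
No neighbour of yew does as well, so yew is the unique centroid.

yew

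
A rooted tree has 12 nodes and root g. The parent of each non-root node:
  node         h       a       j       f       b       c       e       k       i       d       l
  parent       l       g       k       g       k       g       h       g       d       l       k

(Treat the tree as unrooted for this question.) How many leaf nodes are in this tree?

Degree-1 nodes: a, b, c, e, f, i, j — 7 of them.

7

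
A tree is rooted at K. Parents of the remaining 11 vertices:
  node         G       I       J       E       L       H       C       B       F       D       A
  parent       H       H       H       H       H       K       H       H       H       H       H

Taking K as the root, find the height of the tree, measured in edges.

The longest root-to-leaf path is K–H–F (2 edges).

2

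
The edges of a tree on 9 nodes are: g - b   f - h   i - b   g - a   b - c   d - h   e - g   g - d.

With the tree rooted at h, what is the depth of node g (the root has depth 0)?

Path from h to g: h → d → g, which has 2 edges.

2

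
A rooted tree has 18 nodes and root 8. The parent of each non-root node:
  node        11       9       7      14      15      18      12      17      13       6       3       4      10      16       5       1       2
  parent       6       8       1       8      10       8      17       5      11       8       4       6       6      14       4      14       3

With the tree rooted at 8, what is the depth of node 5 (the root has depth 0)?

3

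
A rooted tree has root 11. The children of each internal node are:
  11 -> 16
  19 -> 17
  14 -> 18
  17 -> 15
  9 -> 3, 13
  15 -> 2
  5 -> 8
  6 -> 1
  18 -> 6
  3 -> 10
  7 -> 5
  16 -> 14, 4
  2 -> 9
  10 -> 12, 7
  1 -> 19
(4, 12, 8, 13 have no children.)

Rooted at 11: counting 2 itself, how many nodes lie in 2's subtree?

9

Descendants of 2 (including itself): 2, 9, 3, 13, 10, 7, 12, 5, 8. That's 9.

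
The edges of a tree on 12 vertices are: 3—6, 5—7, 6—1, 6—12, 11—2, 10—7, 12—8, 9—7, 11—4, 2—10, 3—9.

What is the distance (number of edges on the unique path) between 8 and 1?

3

8 – 12 – 6 – 1: 3 edges.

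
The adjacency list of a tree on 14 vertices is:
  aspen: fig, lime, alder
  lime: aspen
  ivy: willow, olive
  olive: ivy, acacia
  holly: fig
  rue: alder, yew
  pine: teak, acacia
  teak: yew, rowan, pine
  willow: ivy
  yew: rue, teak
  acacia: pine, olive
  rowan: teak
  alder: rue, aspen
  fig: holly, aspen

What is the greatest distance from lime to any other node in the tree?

A farthest node from lime is willow.
The path lime – aspen – alder – rue – yew – teak – pine – acacia – olive – ivy – willow has 10 edges.

10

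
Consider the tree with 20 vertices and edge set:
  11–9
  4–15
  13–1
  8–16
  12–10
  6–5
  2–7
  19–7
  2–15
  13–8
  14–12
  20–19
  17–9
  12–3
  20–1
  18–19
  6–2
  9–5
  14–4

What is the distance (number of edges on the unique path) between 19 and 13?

The path is 19 – 20 – 1 – 13, which has 3 edges.

3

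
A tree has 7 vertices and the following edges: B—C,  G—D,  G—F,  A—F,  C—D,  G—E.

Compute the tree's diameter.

Starting from A, a farthest node is B at distance 5.
One longest path: A–F–G–D–C–B.
So the diameter is 5.

5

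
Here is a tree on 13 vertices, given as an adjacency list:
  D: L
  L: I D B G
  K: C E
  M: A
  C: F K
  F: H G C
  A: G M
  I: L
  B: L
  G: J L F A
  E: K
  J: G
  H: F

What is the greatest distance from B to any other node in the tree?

6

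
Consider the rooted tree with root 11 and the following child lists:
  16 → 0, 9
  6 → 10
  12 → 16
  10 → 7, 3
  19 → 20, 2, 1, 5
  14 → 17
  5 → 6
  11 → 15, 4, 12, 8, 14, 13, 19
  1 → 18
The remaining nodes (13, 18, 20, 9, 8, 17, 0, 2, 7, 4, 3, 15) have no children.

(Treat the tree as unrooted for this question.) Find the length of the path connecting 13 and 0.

The path is 13 - 11 - 12 - 16 - 0, which has 4 edges.

4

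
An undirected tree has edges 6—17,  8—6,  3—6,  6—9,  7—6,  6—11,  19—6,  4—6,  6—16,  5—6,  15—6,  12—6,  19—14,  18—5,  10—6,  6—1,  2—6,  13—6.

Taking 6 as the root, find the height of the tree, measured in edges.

2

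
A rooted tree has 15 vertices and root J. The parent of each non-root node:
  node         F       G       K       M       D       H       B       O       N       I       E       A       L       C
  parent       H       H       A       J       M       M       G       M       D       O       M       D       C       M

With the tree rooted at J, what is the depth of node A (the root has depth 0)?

J → M → D → A — 3 edges.

3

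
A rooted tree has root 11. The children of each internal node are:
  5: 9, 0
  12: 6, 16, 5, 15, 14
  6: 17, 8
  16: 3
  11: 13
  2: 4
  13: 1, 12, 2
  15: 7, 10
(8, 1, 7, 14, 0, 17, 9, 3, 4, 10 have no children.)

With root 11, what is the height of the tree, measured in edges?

4

The longest root-to-leaf path is 11-13-12-5-9 (4 edges).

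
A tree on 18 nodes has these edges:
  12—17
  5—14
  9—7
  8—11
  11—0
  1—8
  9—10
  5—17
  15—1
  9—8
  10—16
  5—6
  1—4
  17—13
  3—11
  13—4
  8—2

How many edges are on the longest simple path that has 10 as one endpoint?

A farthest node from 10 is 6 (14 also at distance 8).
The path 10 – 9 – 8 – 1 – 4 – 13 – 17 – 5 – 6 has 8 edges.

8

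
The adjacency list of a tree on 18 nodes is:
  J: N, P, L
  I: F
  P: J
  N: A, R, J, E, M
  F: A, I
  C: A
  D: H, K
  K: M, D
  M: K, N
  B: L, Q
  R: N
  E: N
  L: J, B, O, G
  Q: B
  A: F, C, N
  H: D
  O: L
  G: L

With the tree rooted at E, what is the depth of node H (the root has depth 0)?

E–N–M–K–D–H — 5 edges.

5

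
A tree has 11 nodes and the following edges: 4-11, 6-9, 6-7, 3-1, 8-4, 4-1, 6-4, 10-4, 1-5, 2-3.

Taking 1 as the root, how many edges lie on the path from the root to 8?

1 → 4 → 8 — 2 edges.

2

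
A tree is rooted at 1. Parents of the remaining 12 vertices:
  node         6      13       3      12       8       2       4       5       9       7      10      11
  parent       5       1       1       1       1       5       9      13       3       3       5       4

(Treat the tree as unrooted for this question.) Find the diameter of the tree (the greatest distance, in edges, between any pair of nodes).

7

BFS from 2 reaches 11 last, at distance 7; BFS from 11 confirms no node is farther.
Path: 2 - 5 - 13 - 1 - 3 - 9 - 4 - 11.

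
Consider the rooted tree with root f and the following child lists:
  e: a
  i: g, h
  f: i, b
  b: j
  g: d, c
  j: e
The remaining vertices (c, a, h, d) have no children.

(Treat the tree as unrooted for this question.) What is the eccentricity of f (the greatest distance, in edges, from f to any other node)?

Distances from f peak at 4, attained at a.
f-b-j-e-a

4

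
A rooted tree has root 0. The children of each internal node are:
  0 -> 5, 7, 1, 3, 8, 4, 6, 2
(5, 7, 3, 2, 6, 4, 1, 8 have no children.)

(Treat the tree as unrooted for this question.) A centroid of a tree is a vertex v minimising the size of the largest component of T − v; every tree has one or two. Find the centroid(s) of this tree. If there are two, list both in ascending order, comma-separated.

If 0 is removed the pieces have sizes 1, 1, 1, 1, 1, 1, 1, 1, all ≤ ⌊9/2⌋ = 4.
Every other node leaves some component of size > 4, so the centroid is unique.

0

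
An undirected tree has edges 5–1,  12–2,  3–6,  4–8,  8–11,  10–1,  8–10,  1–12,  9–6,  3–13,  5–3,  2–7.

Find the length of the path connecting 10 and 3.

10–1–5–3: 3 edges.

3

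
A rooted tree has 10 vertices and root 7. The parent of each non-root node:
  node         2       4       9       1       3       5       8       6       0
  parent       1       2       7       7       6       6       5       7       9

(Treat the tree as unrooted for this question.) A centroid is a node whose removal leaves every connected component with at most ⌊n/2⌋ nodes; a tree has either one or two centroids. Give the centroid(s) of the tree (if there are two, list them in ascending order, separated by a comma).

7

Delete 7: the remaining components have sizes 4, 3, 2. Max 4 ≤ 5, so 7 is a centroid.
Every other node leaves some component of size > 5, so the centroid is unique.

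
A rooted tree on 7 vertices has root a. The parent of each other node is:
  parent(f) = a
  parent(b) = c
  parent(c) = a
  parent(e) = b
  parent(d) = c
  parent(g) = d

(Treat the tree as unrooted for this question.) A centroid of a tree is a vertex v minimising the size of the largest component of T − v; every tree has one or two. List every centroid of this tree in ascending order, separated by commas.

Removing c splits the tree into components of sizes 2, 2, 2; the largest is 2 ≤ ⌊7/2⌋ = 3.
Every other node leaves some component of size > 3, so the centroid is unique.

c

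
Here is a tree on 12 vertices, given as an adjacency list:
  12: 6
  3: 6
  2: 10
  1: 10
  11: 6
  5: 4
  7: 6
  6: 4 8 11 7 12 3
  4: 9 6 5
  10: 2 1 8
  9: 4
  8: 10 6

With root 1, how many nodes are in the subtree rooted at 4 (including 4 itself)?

Descendants of 4 (including itself): 4, 9, 5. That's 3.

3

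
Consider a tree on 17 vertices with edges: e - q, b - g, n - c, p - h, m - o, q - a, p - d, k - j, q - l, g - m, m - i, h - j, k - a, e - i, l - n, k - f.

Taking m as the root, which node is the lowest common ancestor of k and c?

q

Path k→root: k a q e i m; path c→root: c n l q e i m.
First common node: q.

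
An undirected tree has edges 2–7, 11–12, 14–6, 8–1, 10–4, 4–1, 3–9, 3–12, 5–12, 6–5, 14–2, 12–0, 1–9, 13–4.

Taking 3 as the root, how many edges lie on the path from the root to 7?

3 – 12 – 5 – 6 – 14 – 2 – 7 — 6 edges.

6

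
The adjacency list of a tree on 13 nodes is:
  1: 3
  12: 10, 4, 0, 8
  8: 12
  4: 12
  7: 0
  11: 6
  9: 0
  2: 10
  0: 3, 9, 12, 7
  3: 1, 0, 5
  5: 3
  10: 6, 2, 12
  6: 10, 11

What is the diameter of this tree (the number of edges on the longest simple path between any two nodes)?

6

BFS from 11 reaches 1 last, at distance 6; BFS from 1 confirms no node is farther.
Path: 11–6–10–12–0–3–1.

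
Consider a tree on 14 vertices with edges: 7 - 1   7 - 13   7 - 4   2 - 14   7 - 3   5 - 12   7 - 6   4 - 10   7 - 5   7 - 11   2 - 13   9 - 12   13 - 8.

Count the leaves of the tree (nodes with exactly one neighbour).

Exactly 8 nodes have a single neighbour: 1, 3, 6, 8, 9, 10, 11, 14.

8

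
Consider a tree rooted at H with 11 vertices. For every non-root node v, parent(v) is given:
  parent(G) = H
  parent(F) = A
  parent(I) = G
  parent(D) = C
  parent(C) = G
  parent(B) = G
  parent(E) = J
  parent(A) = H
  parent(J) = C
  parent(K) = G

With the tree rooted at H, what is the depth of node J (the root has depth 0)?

H – G – C – J — 3 edges.

3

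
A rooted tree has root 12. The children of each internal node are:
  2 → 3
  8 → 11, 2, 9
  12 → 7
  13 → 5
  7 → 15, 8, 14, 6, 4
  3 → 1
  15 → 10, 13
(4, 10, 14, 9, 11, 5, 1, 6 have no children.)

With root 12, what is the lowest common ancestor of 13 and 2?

7

13's ancestor chain is 13, 15, 7, 12 and 2's is 2, 8, 7, 12; they first meet at 7.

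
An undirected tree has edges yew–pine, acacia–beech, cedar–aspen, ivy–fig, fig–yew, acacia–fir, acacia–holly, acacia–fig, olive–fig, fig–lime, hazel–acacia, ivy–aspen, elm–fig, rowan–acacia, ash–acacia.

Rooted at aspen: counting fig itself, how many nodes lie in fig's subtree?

13

The subtree rooted at fig contains: fig, acacia, lime, olive, elm, yew, hazel, ash, holly, rowan, beech, fir, pine — 13 nodes.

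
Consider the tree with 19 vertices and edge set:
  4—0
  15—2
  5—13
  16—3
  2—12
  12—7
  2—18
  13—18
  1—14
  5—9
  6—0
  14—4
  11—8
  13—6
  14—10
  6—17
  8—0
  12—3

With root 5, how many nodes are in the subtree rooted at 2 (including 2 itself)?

6

Descendants of 2 (including itself): 2, 15, 12, 7, 3, 16. That's 6.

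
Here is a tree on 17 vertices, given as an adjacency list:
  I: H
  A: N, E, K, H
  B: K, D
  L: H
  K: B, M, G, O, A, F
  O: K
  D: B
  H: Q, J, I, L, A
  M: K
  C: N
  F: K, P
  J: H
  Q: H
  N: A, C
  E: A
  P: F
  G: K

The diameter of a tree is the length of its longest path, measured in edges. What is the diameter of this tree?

A longest path is P - F - K - A - N - C, with 5 edges.

5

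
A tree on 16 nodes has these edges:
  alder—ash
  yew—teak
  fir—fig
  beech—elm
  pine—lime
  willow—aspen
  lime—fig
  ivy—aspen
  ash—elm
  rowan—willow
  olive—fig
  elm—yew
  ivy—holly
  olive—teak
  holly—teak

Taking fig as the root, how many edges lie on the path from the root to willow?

6

fig → olive → teak → holly → ivy → aspen → willow — 6 edges.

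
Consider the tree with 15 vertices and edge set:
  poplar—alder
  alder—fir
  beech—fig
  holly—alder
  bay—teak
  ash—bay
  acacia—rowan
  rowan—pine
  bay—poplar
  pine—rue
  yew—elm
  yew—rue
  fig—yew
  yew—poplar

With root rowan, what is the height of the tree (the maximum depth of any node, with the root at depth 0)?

6

A deepest node is fir, reached by rowan → pine → rue → yew → poplar → alder → fir.
That path has 6 edges, so the height is 6.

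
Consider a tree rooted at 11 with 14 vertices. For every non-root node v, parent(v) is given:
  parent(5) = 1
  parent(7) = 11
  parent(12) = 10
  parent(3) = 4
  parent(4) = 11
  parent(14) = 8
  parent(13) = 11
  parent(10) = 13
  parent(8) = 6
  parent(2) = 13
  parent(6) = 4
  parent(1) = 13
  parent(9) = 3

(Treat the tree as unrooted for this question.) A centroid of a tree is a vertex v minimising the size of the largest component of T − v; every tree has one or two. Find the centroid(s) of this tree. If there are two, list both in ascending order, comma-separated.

11

Delete 11: the remaining components have sizes 6, 6, 1. Max 6 ≤ 7, so 11 is a centroid.
Every other node leaves some component of size > 7, so the centroid is unique.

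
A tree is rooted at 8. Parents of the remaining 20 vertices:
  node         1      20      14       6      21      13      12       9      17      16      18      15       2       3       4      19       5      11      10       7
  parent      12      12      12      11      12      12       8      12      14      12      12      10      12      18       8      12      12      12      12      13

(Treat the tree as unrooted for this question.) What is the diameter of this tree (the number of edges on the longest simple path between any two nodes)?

Starting from 15, a farthest node is 3 at distance 4.
One longest path: 15–10–12–18–3.
So the diameter is 4.

4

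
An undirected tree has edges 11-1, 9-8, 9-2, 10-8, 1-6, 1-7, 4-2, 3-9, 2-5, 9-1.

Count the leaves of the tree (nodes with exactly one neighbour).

Degree-1 nodes: 3, 4, 5, 6, 7, 10, 11 — 7 of them.

7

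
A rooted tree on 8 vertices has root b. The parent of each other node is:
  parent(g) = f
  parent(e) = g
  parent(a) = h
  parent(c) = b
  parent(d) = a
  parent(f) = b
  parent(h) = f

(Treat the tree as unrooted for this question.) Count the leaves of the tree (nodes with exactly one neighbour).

3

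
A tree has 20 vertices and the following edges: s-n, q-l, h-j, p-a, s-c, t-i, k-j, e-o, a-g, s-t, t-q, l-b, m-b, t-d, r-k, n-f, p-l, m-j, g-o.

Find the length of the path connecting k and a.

Walking from k: k–j–m–b–l–p–a. Length 6.

6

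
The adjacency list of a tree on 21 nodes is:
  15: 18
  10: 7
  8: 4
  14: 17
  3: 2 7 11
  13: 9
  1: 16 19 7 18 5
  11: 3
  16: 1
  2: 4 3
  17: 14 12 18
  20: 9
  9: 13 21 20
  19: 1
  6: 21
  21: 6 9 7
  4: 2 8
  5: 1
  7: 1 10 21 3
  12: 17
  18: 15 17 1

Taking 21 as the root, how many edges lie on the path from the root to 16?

3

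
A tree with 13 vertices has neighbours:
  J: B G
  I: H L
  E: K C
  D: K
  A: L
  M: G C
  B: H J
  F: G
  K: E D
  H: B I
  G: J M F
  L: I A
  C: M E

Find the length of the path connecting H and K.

H–B–J–G–M–C–E–K: 7 edges.

7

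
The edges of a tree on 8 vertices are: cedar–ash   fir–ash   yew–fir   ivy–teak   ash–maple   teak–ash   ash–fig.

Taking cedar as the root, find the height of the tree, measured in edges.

3

yew sits deepest: cedar–ash–fir–yew — 3 edges from the root.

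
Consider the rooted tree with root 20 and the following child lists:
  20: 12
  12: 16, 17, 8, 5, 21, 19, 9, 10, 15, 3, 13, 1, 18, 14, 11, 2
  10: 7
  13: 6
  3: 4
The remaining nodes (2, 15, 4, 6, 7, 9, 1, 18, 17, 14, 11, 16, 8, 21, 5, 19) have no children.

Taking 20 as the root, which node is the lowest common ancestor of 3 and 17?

12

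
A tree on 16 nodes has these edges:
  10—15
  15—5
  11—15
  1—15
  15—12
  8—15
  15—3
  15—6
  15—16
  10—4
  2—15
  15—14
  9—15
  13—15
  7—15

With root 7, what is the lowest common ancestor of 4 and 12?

15

Ancestors of 4 (toward the root): 4, 10, 15, 7.
Ancestors of 12: 12, 15, 7.
The deepest node appearing in both lists is 15.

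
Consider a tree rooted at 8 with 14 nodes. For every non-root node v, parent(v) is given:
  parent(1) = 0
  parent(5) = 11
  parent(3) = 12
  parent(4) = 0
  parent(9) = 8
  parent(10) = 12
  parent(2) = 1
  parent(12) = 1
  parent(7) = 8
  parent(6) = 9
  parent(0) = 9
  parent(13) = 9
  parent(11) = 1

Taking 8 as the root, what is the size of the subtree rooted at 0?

Descendants of 0 (including itself): 0, 1, 4, 12, 11, 2, 10, 3, 5. That's 9.

9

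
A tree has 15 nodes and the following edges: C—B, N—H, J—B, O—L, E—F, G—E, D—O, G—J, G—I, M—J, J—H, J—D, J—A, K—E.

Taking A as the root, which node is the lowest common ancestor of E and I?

G

Path E→root: E G J A; path I→root: I G J A.
First common node: G.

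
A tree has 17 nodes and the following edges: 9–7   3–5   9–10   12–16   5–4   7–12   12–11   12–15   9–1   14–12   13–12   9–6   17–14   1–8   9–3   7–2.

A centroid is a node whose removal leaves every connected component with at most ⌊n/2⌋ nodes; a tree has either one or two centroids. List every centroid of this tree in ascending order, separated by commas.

Delete 7: the remaining components have sizes 8, 7, 1. Max 8 ≤ 8, so 7 is a centroid.
Every other node leaves some component of size > 8, so the centroid is unique.

7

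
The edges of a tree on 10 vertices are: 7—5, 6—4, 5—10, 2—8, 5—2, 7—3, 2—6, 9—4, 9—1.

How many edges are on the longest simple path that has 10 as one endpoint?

6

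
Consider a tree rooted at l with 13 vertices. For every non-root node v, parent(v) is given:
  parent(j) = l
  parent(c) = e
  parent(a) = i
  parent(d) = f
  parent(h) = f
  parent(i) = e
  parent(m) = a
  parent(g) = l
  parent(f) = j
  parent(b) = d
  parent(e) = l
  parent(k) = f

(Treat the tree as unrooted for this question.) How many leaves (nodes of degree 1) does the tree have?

6

Exactly 6 nodes have a single neighbour: b, c, g, h, k, m.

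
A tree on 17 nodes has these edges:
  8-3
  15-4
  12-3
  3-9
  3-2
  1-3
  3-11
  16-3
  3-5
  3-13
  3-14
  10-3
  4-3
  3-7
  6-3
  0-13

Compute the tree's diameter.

A longest path is 0–13–3–4–15, with 4 edges.

4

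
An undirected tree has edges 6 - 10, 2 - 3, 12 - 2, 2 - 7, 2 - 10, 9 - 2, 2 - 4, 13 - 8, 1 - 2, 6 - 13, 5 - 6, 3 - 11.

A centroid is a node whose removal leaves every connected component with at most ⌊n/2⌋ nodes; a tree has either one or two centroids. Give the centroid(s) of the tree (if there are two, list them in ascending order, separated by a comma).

2

Removing 2 splits the tree into components of sizes 5, 2, 1, 1, 1, 1, 1; the largest is 5 ≤ ⌊13/2⌋ = 6.
No neighbour of 2 does as well, so 2 is the unique centroid.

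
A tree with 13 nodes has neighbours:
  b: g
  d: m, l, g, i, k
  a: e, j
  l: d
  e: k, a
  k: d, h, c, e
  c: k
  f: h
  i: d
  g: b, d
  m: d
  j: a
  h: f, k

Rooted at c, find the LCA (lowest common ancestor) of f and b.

k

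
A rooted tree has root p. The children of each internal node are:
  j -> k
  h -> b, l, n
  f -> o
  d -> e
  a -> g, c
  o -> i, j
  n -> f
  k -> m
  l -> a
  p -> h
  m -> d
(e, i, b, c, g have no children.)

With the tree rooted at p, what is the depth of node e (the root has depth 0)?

9

Climbing from e to the root: e – d – m – k – j – o – f – n – h – p. That's 9 steps.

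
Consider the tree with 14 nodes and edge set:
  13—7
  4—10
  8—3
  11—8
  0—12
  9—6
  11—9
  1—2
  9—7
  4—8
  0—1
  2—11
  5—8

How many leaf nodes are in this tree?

6

The leaves are 3, 5, 6, 10, 12, 13.
That is 6 leaves.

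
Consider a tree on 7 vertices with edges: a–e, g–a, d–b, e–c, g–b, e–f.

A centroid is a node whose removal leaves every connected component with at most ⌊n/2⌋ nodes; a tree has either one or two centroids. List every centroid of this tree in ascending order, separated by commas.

a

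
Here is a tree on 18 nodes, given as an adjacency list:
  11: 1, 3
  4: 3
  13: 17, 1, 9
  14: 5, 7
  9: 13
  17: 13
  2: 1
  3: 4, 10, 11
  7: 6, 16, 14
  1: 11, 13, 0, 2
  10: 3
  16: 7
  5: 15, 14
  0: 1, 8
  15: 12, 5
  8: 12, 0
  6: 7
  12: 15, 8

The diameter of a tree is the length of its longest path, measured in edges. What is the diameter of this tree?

A longest path is 6-7-14-5-15-12-8-0-1-11-3-4, with 11 edges.

11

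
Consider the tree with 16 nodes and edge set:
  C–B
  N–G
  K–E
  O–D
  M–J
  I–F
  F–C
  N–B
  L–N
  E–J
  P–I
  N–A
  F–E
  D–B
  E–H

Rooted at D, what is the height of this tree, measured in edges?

M sits deepest: D – B – C – F – E – J – M — 6 edges from the root.

6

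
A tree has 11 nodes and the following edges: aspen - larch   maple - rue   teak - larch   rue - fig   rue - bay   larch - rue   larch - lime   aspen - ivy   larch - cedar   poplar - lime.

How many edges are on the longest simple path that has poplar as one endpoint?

4

A farthest node from poplar is bay (maple, fig, ivy also at distance 4).
The path poplar-lime-larch-rue-bay has 4 edges.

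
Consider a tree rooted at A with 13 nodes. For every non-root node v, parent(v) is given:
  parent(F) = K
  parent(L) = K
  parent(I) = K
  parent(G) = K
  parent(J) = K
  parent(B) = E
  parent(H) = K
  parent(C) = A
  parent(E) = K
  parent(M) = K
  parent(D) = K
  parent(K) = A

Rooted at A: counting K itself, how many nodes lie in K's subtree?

Descendants of K (including itself): K, H, I, E, G, M, D, J, F, L, B. That's 11.

11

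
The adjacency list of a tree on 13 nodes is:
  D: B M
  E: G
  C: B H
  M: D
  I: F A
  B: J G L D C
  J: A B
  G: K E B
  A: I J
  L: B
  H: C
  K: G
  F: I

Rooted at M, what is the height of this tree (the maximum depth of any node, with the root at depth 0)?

A deepest node is F, reached by M–D–B–J–A–I–F.
That path has 6 edges, so the height is 6.

6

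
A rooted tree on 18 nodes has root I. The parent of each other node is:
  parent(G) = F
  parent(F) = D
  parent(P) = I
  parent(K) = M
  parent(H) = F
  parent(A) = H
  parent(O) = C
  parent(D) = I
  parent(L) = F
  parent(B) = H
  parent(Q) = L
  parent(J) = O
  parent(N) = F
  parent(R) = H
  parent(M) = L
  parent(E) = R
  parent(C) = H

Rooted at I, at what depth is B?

4

Path from I to B: I–D–F–H–B, which has 4 edges.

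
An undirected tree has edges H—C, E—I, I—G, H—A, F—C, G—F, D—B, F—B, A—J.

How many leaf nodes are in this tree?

The leaves are D, E, J.
That is 3 leaves.

3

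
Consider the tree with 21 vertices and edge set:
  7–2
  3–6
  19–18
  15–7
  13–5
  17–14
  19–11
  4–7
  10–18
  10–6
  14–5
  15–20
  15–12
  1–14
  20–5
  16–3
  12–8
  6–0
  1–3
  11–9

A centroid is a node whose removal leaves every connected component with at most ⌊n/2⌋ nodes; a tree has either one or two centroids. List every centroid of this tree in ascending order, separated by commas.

Delete 14: the remaining components have sizes 10, 9, 1. Max 10 ≤ 10, so 14 is a centroid.
No neighbour of 14 does as well, so 14 is the unique centroid.

14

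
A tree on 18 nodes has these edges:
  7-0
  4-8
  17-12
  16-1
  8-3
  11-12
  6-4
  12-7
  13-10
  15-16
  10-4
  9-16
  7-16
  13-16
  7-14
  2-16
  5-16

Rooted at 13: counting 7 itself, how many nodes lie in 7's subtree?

6

The subtree rooted at 7 contains: 7, 14, 12, 0, 17, 11 — 6 nodes.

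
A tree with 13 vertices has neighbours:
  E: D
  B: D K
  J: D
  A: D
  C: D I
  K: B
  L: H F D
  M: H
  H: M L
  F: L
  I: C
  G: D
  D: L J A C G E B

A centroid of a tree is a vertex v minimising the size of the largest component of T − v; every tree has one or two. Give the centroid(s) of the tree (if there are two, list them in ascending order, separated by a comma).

Delete D: the remaining components have sizes 4, 2, 2, 1, 1, 1, 1. Max 4 ≤ 6, so D is a centroid.
No neighbour of D does as well, so D is the unique centroid.

D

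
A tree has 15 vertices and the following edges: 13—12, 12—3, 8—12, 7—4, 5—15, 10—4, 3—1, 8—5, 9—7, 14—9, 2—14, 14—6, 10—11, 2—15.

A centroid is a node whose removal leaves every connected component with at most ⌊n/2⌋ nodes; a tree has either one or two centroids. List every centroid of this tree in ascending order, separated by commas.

2

Removing 2 splits the tree into components of sizes 7, 7; the largest is 7 ≤ ⌊15/2⌋ = 7.
Every other node leaves some component of size > 7, so the centroid is unique.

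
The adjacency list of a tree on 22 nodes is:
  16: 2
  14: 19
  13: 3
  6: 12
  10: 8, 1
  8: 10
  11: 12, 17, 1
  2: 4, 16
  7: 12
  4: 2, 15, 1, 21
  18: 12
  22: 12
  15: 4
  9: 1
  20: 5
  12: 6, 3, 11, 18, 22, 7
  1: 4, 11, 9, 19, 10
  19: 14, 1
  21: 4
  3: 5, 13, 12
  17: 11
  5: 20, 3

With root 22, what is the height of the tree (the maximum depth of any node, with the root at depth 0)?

The longest root-to-leaf path is 22-12-11-1-4-2-16 (6 edges).

6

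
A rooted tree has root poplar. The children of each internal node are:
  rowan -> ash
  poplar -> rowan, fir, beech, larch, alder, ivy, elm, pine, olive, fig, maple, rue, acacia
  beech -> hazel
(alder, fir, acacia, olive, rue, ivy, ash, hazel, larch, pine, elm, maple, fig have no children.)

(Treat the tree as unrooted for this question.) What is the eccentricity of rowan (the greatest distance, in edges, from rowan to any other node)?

3

The node farthest from rowan is hazel, via rowan-poplar-beech-hazel — 3 edges.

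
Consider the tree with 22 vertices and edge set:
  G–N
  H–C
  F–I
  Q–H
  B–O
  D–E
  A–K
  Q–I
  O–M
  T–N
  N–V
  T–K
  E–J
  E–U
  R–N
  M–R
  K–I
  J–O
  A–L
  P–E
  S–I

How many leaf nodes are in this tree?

10

Exactly 10 nodes have a single neighbour: B, C, D, F, G, L, P, S, U, V.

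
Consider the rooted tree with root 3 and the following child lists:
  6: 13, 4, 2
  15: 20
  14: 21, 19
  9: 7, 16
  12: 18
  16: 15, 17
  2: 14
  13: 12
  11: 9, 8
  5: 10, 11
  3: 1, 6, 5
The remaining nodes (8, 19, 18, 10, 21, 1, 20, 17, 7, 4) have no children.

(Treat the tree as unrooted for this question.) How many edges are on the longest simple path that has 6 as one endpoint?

7

The node farthest from 6 is 20, via 6–3–5–11–9–16–15–20 — 7 edges.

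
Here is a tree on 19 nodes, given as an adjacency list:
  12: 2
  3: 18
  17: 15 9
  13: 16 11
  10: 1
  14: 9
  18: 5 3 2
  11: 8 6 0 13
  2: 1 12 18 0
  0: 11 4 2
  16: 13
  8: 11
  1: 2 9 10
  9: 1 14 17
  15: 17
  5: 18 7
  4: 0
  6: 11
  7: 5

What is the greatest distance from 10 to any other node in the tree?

6

The node farthest from 10 is 16, via 10–1–2–0–11–13–16 — 6 edges.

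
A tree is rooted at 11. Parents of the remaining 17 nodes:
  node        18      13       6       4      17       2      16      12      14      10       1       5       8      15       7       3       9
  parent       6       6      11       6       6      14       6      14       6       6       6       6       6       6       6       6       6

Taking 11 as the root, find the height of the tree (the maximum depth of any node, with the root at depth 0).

3

12 sits deepest: 11–6–14–12 — 3 edges from the root.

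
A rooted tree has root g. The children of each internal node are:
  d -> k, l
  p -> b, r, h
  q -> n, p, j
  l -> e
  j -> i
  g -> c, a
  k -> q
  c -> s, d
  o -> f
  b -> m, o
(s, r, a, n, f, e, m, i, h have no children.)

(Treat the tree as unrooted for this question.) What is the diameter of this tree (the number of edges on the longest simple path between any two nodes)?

BFS from a reaches f last, at distance 9; BFS from f confirms no node is farther.
Path: a-g-c-d-k-q-p-b-o-f.

9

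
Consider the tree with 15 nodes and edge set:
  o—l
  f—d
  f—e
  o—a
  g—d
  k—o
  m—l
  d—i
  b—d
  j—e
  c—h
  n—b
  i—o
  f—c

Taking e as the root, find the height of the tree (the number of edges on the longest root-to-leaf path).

m sits deepest: e → f → d → i → o → l → m — 6 edges from the root.

6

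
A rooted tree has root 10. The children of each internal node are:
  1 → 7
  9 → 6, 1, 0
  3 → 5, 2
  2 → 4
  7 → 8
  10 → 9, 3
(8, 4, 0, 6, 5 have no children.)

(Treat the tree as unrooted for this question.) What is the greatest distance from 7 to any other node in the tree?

6

Distances from 7 peak at 6, attained at 4.
7-1-9-10-3-2-4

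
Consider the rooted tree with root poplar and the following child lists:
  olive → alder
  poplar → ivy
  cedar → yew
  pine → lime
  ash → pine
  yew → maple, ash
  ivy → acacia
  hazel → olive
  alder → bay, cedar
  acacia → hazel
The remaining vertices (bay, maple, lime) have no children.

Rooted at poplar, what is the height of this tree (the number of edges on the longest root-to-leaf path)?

10

A deepest node is lime, reached by poplar → ivy → acacia → hazel → olive → alder → cedar → yew → ash → pine → lime.
That path has 10 edges, so the height is 10.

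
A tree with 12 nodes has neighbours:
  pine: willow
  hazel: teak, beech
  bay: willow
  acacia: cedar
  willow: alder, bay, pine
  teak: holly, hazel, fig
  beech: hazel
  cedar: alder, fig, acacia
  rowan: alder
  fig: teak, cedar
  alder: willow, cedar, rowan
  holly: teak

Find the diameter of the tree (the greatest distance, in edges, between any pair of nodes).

7

A longest path is beech-hazel-teak-fig-cedar-alder-willow-bay, with 7 edges.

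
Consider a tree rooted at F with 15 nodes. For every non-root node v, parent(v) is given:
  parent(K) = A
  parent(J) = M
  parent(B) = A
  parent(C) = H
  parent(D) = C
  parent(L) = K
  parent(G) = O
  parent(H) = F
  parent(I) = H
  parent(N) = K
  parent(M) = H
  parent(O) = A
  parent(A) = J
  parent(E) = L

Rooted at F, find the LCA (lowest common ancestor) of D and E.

Path D→root: D C H F; path E→root: E L K A J M H F.
First common node: H.

H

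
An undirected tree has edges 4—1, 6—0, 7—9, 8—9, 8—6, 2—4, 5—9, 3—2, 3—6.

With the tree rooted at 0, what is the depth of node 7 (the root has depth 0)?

4

0 → 6 → 8 → 9 → 7 — 4 edges.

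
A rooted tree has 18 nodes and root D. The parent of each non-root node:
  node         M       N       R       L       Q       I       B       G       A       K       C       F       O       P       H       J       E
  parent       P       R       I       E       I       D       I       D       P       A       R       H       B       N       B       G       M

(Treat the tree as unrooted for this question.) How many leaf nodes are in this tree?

Exactly 7 nodes have a single neighbour: C, F, J, K, L, O, Q.

7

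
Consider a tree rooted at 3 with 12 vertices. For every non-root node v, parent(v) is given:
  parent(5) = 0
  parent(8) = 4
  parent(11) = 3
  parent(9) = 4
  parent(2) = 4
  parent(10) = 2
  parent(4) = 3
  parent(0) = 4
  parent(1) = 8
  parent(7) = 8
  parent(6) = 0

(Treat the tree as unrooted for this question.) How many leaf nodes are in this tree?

7

Degree-1 nodes: 1, 5, 6, 7, 9, 10, 11 — 7 of them.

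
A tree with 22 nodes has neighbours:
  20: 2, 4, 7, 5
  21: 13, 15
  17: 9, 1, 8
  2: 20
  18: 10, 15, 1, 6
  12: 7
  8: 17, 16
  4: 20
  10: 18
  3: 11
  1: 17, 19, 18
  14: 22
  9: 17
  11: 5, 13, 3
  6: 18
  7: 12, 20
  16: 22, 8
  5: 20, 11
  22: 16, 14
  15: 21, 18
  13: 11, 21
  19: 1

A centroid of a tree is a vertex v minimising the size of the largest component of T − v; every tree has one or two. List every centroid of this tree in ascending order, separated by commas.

15, 18

If 15 is removed the pieces have sizes 11, 10, all ≤ ⌊22/2⌋ = 11.
18 is adjacent to 15 and is also a centroid (the largest component after removing it is likewise 11).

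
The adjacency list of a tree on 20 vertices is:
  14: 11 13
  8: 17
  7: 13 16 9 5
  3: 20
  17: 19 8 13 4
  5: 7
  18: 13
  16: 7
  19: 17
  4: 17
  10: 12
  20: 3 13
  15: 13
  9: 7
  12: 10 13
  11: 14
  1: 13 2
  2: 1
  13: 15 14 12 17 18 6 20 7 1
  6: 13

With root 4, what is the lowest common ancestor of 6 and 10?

6's ancestor chain is 6, 13, 17, 4 and 10's is 10, 12, 13, 17, 4; they first meet at 13.

13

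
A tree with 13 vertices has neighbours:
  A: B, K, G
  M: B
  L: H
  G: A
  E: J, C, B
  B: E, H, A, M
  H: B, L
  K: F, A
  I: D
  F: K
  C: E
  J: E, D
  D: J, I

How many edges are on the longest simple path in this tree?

7

BFS from I reaches F last, at distance 7; BFS from F confirms no node is farther.
Path: I – D – J – E – B – A – K – F.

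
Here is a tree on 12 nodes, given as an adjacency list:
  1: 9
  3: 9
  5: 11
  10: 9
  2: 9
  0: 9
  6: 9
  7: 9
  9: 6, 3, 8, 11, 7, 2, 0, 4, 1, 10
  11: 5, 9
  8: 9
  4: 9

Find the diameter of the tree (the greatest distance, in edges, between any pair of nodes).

A longest path is 5 - 11 - 9 - 1, with 3 edges.

3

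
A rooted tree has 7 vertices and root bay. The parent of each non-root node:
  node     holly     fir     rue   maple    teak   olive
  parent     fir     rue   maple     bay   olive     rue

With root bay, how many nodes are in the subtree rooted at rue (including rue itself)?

5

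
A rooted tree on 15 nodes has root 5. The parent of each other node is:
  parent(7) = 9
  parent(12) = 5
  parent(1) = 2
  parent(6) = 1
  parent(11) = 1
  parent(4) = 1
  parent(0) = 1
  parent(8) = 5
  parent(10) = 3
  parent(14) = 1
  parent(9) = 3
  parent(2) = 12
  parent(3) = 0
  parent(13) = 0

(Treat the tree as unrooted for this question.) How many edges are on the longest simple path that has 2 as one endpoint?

5

Distances from 2 peak at 5, attained at 7.
2–1–0–3–9–7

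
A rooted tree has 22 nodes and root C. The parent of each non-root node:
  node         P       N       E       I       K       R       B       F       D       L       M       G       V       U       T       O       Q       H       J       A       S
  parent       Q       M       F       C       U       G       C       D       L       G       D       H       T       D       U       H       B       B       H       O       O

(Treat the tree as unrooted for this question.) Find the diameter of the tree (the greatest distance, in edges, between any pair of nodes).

9

BFS from V reaches P last, at distance 9; BFS from P confirms no node is farther.
Path: V – T – U – D – L – G – H – B – Q – P.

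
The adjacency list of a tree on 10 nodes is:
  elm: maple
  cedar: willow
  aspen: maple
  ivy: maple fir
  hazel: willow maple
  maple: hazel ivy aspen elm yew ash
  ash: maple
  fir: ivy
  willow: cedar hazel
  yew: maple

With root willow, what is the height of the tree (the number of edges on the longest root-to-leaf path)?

4

fir sits deepest: willow – hazel – maple – ivy – fir — 4 edges from the root.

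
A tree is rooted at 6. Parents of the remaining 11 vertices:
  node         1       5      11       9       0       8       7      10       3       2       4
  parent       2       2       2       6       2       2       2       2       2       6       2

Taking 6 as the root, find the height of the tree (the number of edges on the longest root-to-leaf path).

2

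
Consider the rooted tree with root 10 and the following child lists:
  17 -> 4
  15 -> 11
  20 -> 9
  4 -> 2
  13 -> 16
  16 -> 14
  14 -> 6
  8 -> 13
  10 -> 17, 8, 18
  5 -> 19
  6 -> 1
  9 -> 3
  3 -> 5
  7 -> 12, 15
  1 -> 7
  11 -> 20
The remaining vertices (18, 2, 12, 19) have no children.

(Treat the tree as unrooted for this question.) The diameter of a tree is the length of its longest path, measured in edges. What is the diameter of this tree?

A longest path is 2 – 4 – 17 – 10 – 8 – 13 – 16 – 14 – 6 – 1 – 7 – 15 – 11 – 20 – 9 – 3 – 5 – 19, with 17 edges.

17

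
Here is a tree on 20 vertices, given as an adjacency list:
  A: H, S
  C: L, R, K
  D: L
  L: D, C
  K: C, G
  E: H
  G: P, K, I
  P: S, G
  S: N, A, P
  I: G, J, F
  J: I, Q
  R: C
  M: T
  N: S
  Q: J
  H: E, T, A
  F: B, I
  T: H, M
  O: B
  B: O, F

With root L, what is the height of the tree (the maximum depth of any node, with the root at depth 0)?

9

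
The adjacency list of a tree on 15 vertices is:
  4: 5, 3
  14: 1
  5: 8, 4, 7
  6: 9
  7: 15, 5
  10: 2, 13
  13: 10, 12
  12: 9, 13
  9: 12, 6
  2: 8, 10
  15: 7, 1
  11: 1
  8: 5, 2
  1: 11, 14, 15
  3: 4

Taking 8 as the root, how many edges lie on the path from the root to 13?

3

8–2–10–13 — 3 edges.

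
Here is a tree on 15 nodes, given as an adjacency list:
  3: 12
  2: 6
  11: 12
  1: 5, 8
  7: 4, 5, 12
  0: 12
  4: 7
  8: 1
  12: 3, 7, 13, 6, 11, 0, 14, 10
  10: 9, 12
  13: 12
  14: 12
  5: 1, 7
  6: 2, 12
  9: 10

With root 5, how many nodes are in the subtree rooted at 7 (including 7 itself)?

12

7's subtree: {7, 12, 4, 10, 11, 6, 14, 13, 0, 3, 9, 2}, size 12.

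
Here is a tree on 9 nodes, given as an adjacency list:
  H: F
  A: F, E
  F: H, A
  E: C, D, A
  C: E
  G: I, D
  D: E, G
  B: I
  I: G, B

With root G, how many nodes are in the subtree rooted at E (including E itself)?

Descendants of E (including itself): E, A, C, F, H. That's 5.

5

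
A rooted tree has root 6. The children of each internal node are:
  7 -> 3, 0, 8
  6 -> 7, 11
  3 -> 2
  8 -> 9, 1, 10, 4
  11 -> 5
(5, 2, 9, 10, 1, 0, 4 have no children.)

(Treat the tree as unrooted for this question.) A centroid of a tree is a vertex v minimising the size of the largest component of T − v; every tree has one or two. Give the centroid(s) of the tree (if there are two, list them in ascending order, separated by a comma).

Removing 7 splits the tree into components of sizes 5, 3, 2, 1; the largest is 5 ≤ ⌊12/2⌋ = 6.
Every other node leaves some component of size > 6, so the centroid is unique.

7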